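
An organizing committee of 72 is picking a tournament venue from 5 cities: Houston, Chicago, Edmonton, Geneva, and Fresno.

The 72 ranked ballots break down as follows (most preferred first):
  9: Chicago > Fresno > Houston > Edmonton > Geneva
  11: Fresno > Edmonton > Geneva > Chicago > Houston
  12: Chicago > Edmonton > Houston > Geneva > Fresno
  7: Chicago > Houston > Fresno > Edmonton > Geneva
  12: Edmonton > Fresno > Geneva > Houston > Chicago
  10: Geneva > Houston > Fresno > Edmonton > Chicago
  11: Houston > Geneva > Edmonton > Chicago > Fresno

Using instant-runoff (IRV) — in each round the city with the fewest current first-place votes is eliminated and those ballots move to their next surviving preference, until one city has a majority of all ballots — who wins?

Edmonton

Round 1: Houston 11, Chicago 28, Edmonton 12, Geneva 10, Fresno 11. Geneva eliminated.
Round 2: Houston 21, Chicago 28, Edmonton 12, Fresno 11. Fresno eliminated.
Round 3: Houston 21, Chicago 28, Edmonton 23. Houston eliminated.
Round 4: Chicago 28, Edmonton 44. Edmonton has a majority (≥37).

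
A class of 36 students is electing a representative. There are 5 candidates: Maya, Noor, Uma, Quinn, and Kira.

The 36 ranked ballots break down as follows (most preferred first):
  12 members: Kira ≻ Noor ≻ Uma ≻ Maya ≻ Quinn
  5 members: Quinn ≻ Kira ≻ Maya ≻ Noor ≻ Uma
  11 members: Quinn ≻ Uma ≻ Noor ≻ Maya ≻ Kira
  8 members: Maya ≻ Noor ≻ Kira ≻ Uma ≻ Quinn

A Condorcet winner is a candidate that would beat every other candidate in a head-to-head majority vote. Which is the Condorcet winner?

Noor vs Maya: 23–13
Noor vs Uma: 25–11
Noor vs Quinn: 20–16
Noor vs Kira: 19–17
Noor beats every other candidate.

Noor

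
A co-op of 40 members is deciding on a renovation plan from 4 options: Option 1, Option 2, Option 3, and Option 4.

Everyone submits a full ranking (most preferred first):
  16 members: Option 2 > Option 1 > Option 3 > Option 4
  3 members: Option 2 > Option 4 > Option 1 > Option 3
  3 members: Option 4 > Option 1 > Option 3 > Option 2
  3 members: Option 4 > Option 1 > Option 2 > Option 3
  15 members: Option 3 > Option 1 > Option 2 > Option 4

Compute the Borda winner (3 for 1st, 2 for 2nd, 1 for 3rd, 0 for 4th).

Option 1

Option 1: 16×2 + 3×1 + 3×2 + 3×2 + 15×2 = 77
Option 2: 16×3 + 3×3 + 3×0 + 3×1 + 15×1 = 75
Option 3: 16×1 + 3×0 + 3×1 + 3×0 + 15×3 = 64
Option 4: 16×0 + 3×2 + 3×3 + 3×3 + 15×0 = 24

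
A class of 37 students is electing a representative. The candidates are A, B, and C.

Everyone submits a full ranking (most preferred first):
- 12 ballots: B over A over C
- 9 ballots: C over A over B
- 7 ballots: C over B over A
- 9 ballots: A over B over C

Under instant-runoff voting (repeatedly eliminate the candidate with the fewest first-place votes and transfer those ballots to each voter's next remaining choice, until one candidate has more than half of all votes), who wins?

Round 1: A 9, B 12, C 16. A eliminated.
Round 2: B 21, C 16. B has a majority (≥19).

B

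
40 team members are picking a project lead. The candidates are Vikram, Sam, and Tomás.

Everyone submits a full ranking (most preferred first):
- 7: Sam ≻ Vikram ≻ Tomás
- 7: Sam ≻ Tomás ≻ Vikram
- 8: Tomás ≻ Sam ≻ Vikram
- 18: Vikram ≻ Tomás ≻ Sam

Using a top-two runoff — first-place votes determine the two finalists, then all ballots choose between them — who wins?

Round 1 first-place votes: Vikram 18, Sam 14, Tomás 8. Vikram and Sam advance.
Runoff: Vikram is ranked above Sam on 18 ballots, Sam above Vikram on 22.

Sam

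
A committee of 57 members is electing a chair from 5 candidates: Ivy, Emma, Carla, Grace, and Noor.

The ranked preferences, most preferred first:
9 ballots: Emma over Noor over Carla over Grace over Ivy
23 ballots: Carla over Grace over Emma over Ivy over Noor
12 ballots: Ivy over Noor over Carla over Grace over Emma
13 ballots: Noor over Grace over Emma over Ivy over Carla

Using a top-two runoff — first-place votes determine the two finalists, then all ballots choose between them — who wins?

Noor

Round 1 first-place votes: Ivy 12, Emma 9, Carla 23, Grace 0, Noor 13. Carla and Noor advance.
Runoff: Carla is ranked above Noor on 23 ballots, Noor above Carla on 34.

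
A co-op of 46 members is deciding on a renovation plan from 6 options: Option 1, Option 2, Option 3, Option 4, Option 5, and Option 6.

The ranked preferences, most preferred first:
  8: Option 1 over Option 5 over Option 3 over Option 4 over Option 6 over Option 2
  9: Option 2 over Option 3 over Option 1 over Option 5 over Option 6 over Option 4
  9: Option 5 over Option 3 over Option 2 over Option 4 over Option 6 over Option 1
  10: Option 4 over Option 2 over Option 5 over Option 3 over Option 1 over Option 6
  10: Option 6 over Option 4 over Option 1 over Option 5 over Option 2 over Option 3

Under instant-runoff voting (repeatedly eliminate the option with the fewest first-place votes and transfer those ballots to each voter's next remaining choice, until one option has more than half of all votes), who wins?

Round 1: Option 1 8, Option 2 9, Option 3 0, Option 4 10, Option 5 9, Option 6 10. Option 3 eliminated.
Round 2: Option 1 8, Option 2 9, Option 4 10, Option 5 9, Option 6 10. Option 1 eliminated.
Round 3: Option 2 9, Option 4 10, Option 5 17, Option 6 10. Option 2 eliminated.
Round 4: Option 4 10, Option 5 26, Option 6 10. Option 5 has a majority (≥24).

Option 5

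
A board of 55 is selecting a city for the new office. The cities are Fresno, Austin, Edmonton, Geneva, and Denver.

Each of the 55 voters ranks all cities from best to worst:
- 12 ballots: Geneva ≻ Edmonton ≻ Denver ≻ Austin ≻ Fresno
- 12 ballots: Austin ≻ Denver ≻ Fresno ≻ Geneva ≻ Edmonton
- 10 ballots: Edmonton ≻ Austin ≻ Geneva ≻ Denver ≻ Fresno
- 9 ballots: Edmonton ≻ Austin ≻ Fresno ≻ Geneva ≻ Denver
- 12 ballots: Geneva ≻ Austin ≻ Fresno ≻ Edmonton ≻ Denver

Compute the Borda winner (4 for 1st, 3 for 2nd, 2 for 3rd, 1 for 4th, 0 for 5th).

Fresno: 12×0 + 12×2 + 10×0 + 9×2 + 12×2 = 66
Austin: 12×1 + 12×4 + 10×3 + 9×3 + 12×3 = 153
Edmonton: 12×3 + 12×0 + 10×4 + 9×4 + 12×1 = 124
Geneva: 12×4 + 12×1 + 10×2 + 9×1 + 12×4 = 137
Denver: 12×2 + 12×3 + 10×1 + 9×0 + 12×0 = 70

Austin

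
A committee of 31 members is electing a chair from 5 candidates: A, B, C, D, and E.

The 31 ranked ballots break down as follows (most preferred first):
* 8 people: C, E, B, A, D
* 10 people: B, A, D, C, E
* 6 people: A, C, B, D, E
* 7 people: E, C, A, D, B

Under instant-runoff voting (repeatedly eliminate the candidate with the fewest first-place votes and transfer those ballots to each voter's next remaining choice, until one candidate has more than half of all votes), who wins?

Round 1: A 6, B 10, C 8, D 0, E 7. D eliminated.
Round 2: A 6, B 10, C 8, E 7. A eliminated.
Round 3: B 10, C 14, E 7. E eliminated.
Round 4: B 10, C 21. C has a majority (≥16).

C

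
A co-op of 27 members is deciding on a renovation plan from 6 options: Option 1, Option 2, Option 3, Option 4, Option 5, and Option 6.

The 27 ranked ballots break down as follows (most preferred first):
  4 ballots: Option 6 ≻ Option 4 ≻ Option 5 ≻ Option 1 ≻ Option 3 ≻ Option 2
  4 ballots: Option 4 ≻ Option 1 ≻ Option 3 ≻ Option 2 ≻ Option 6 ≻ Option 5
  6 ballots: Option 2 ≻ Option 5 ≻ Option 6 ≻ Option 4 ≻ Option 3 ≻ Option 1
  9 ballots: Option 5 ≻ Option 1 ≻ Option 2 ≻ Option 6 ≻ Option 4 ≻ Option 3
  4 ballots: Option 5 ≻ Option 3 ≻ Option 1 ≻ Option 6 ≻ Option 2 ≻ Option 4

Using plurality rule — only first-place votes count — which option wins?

Option 5

First-place votes: Option 1 0, Option 2 6, Option 3 0, Option 4 4, Option 5 13, Option 6 4.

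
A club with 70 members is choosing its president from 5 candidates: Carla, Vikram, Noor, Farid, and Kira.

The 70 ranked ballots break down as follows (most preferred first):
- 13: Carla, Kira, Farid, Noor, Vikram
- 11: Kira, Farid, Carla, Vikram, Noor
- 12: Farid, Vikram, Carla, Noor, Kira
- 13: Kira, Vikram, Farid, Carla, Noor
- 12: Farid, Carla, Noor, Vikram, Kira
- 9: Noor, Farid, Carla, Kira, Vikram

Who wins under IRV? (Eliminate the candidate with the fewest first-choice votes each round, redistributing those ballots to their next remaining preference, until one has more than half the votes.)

Kira

Round 1: Carla 13, Vikram 0, Noor 9, Farid 24, Kira 24. Vikram eliminated.
Round 2: Carla 13, Noor 9, Farid 24, Kira 24. Noor eliminated.
Round 3: Carla 13, Farid 33, Kira 24. Carla eliminated.
Round 4: Farid 33, Kira 37. Kira has a majority (≥36).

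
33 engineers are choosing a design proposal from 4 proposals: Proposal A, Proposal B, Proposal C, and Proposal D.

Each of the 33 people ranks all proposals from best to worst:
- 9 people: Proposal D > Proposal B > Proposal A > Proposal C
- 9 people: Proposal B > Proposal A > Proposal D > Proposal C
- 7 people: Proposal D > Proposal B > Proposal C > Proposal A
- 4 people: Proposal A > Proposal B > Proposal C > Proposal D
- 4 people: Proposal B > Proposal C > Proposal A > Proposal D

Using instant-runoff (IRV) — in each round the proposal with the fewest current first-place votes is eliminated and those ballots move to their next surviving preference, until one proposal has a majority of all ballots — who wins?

Round 1: Proposal A 4, Proposal B 13, Proposal C 0, Proposal D 16. Proposal C eliminated.
Round 2: Proposal A 4, Proposal B 13, Proposal D 16. Proposal A eliminated.
Round 3: Proposal B 17, Proposal D 16. Proposal B has a majority (≥17).

Proposal B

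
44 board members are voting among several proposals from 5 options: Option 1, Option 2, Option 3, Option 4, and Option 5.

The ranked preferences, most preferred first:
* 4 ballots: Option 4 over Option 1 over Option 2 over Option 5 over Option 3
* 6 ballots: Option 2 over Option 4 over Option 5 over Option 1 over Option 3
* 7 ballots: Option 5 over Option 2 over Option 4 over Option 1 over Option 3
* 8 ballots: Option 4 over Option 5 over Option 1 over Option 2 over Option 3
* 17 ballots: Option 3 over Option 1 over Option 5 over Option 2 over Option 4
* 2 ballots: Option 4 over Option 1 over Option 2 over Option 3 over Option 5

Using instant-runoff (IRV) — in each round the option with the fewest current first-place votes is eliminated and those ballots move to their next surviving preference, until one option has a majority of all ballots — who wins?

Option 4

Round 1: Option 1 0, Option 2 6, Option 3 17, Option 4 14, Option 5 7. Option 1 eliminated.
Round 2: Option 2 6, Option 3 17, Option 4 14, Option 5 7. Option 2 eliminated.
Round 3: Option 3 17, Option 4 20, Option 5 7. Option 5 eliminated.
Round 4: Option 3 17, Option 4 27. Option 4 has a majority (≥23).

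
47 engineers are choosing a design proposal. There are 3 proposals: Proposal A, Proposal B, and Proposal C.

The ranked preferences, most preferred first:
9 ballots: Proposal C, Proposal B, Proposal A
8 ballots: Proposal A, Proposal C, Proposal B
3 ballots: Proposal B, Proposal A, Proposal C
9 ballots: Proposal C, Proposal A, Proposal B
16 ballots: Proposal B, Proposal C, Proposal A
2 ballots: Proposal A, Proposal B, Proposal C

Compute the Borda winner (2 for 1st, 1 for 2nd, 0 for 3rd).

Proposal A: 9×0 + 8×2 + 3×1 + 9×1 + 16×0 + 2×2 = 32
Proposal B: 9×1 + 8×0 + 3×2 + 9×0 + 16×2 + 2×1 = 49
Proposal C: 9×2 + 8×1 + 3×0 + 9×2 + 16×1 + 2×0 = 60

Proposal C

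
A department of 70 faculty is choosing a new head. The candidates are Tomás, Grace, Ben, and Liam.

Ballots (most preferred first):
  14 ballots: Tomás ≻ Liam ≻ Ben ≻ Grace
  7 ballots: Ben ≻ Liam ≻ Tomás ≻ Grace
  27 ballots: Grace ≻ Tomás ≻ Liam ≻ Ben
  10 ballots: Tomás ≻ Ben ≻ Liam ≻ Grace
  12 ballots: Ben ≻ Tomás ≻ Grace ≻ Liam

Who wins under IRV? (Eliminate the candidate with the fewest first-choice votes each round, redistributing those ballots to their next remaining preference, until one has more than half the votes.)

Round 1: Tomás 24, Grace 27, Ben 19, Liam 0. Liam eliminated.
Round 2: Tomás 24, Grace 27, Ben 19. Ben eliminated.
Round 3: Tomás 43, Grace 27. Tomás has a majority (≥36).

Tomás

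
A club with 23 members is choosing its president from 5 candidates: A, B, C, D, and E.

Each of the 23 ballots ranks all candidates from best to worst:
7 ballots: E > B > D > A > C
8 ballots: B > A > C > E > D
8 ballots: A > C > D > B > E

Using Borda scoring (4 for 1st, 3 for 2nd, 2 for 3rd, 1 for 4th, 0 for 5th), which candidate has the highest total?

A

A: 7×1 + 8×3 + 8×4 = 63
B: 7×3 + 8×4 + 8×1 = 61
C: 7×0 + 8×2 + 8×3 = 40
D: 7×2 + 8×0 + 8×2 = 30
E: 7×4 + 8×1 + 8×0 = 36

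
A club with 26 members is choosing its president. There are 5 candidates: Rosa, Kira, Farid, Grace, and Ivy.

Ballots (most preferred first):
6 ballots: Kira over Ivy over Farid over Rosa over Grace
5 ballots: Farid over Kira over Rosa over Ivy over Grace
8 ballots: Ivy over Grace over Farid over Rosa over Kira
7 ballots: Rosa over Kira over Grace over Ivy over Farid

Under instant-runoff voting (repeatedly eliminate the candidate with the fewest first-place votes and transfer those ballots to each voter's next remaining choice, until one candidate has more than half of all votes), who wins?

Round 1: Rosa 7, Kira 6, Farid 5, Grace 0, Ivy 8. Grace eliminated.
Round 2: Rosa 7, Kira 6, Farid 5, Ivy 8. Farid eliminated.
Round 3: Rosa 7, Kira 11, Ivy 8. Rosa eliminated.
Round 4: Kira 18, Ivy 8. Kira has a majority (≥14).

Kira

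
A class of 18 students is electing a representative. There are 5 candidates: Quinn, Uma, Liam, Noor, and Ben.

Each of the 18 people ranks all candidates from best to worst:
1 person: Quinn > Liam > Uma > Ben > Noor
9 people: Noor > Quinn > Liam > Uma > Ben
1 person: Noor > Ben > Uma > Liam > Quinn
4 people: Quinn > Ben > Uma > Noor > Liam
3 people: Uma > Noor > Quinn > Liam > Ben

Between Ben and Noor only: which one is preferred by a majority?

Ben is ranked above Noor on 5 ballots; Noor above Ben on 13.

Noor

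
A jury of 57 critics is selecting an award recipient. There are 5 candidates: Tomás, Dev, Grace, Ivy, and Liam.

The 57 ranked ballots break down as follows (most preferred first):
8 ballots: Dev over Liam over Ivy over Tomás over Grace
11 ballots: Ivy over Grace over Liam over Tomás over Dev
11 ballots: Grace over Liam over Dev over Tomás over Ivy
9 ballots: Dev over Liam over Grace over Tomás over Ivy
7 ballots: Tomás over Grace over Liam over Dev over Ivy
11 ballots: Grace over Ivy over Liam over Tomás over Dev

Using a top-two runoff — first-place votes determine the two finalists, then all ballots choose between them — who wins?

Grace

Round 1 first-place votes: Tomás 7, Dev 17, Grace 22, Ivy 11, Liam 0. Grace and Dev advance.
Runoff: Grace is ranked above Dev on 40 ballots, Dev above Grace on 17.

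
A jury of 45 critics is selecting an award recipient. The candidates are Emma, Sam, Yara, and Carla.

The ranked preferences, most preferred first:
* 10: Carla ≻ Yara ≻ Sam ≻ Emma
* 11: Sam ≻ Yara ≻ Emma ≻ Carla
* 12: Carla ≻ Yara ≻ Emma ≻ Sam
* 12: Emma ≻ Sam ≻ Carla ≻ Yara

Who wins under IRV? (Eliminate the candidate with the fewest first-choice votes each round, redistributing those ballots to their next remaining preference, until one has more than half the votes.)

Emma

Round 1: Emma 12, Sam 11, Yara 0, Carla 22. Yara eliminated.
Round 2: Emma 12, Sam 11, Carla 22. Sam eliminated.
Round 3: Emma 23, Carla 22. Emma has a majority (≥23).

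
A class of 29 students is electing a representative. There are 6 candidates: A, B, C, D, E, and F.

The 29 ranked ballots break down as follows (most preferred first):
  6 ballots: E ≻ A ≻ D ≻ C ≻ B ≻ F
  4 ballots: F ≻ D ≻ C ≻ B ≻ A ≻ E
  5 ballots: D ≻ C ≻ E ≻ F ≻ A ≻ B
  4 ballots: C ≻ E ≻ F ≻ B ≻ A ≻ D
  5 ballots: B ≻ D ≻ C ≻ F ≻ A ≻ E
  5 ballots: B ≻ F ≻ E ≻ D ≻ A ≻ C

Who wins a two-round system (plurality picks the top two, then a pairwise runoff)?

E

Round 1 first-place votes: A 0, B 10, C 4, D 5, E 6, F 4. B and E advance.
Runoff: B is ranked above E on 14 ballots, E above B on 15.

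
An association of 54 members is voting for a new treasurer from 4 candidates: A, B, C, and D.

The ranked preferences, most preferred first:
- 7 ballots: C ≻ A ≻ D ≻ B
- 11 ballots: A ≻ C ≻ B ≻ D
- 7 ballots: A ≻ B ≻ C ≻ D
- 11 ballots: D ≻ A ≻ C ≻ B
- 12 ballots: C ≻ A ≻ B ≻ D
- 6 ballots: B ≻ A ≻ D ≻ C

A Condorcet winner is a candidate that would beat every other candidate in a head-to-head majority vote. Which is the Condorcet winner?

A vs B: 48–6
A vs C: 35–19
A vs D: 43–11
A beats every other candidate.

A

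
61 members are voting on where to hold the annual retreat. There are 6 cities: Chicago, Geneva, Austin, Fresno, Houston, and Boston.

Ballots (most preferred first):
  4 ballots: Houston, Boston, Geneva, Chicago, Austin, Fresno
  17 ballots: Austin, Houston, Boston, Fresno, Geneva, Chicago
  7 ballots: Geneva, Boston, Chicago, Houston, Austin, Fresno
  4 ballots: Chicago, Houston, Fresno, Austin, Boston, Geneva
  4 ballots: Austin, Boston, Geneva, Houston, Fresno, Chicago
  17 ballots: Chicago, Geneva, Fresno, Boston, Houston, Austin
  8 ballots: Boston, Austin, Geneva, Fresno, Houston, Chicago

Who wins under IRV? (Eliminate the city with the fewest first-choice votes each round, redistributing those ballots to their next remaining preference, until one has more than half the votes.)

Round 1: Chicago 21, Geneva 7, Austin 21, Fresno 0, Houston 4, Boston 8. Fresno eliminated.
Round 2: Chicago 21, Geneva 7, Austin 21, Houston 4, Boston 8. Houston eliminated.
Round 3: Chicago 21, Geneva 7, Austin 21, Boston 12. Geneva eliminated.
Round 4: Chicago 21, Austin 21, Boston 19. Boston eliminated.
Round 5: Chicago 32, Austin 29. Chicago has a majority (≥31).

Chicago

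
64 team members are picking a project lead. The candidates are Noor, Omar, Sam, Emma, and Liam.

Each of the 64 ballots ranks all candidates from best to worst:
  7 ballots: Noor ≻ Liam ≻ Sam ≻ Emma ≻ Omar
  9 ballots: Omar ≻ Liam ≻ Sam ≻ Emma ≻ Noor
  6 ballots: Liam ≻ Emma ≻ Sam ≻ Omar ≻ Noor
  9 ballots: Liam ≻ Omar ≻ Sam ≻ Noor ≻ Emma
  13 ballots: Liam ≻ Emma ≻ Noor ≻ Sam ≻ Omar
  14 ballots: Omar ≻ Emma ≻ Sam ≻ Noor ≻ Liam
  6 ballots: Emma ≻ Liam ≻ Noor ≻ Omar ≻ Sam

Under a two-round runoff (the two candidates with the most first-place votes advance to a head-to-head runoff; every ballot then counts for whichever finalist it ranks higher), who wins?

Liam

Round 1 first-place votes: Noor 7, Omar 23, Sam 0, Emma 6, Liam 28. Liam and Omar advance.
Runoff: Liam is ranked above Omar on 41 ballots, Omar above Liam on 23.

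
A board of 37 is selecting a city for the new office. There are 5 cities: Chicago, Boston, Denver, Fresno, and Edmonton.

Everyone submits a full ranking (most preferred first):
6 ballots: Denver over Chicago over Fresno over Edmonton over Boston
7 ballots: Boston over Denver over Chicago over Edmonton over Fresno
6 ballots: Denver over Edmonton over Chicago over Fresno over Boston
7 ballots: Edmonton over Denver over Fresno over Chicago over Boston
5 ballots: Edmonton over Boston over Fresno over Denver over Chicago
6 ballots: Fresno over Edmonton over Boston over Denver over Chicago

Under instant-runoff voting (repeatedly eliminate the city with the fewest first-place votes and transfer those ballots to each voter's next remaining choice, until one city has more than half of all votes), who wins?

Denver

Round 1: Chicago 0, Boston 7, Denver 12, Fresno 6, Edmonton 12. Chicago eliminated.
Round 2: Boston 7, Denver 12, Fresno 6, Edmonton 12. Fresno eliminated.
Round 3: Boston 7, Denver 12, Edmonton 18. Boston eliminated.
Round 4: Denver 19, Edmonton 18. Denver has a majority (≥19).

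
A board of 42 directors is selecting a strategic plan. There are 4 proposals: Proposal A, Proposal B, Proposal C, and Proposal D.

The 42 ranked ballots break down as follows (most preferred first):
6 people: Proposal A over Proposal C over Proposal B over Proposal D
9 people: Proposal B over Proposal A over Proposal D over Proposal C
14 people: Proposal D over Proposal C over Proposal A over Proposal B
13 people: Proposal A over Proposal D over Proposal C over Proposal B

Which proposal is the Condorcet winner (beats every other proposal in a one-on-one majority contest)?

Proposal A

Proposal A vs Proposal B: 33–9
Proposal A vs Proposal C: 28–14
Proposal A vs Proposal D: 28–14
Proposal A beats every other proposal.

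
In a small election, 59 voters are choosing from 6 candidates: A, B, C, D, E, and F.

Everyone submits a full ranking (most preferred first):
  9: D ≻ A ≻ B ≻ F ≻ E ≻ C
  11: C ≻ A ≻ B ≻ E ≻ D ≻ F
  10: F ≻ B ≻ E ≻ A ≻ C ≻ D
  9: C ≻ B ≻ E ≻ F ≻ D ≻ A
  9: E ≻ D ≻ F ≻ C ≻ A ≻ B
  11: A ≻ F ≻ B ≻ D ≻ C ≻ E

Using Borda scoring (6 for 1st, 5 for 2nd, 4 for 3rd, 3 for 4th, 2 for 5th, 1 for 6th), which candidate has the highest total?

A: 9×5 + 11×5 + 10×3 + 9×1 + 9×2 + 11×6 = 223
B: 9×4 + 11×4 + 10×5 + 9×5 + 9×1 + 11×4 = 228
C: 9×1 + 11×6 + 10×2 + 9×6 + 9×3 + 11×2 = 198
D: 9×6 + 11×2 + 10×1 + 9×2 + 9×5 + 11×3 = 182
E: 9×2 + 11×3 + 10×4 + 9×4 + 9×6 + 11×1 = 192
F: 9×3 + 11×1 + 10×6 + 9×3 + 9×4 + 11×5 = 216

B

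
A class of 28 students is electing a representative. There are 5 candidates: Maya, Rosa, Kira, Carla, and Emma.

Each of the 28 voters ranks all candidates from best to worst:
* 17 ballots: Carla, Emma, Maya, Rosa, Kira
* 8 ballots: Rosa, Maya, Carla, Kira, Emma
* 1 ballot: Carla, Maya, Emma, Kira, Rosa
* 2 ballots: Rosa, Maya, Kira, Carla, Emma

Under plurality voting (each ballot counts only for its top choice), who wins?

First-place votes: Maya 0, Rosa 10, Kira 0, Carla 18, Emma 0.

Carla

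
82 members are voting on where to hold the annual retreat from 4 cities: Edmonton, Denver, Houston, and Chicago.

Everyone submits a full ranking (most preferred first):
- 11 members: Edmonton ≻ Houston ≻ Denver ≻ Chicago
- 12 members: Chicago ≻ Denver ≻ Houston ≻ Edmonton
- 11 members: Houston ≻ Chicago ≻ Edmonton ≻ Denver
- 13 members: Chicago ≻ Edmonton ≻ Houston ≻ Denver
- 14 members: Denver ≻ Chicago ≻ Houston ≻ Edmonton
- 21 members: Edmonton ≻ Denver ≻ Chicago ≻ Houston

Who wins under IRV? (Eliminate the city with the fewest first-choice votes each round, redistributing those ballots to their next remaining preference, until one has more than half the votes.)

Round 1: Edmonton 32, Denver 14, Houston 11, Chicago 25. Houston eliminated.
Round 2: Edmonton 32, Denver 14, Chicago 36. Denver eliminated.
Round 3: Edmonton 32, Chicago 50. Chicago has a majority (≥42).

Chicago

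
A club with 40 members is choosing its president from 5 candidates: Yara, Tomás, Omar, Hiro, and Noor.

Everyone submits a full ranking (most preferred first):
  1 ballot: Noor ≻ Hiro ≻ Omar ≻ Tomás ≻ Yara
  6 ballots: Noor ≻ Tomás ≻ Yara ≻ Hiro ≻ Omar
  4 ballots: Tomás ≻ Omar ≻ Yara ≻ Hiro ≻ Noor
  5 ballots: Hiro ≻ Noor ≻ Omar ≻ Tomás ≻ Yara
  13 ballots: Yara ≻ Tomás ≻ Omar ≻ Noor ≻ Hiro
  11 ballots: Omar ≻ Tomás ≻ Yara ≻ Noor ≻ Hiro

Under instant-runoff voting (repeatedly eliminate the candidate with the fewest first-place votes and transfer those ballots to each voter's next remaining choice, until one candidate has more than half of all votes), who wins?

Omar

Round 1: Yara 13, Tomás 4, Omar 11, Hiro 5, Noor 7. Tomás eliminated.
Round 2: Yara 13, Omar 15, Hiro 5, Noor 7. Hiro eliminated.
Round 3: Yara 13, Omar 15, Noor 12. Noor eliminated.
Round 4: Yara 19, Omar 21. Omar has a majority (≥21).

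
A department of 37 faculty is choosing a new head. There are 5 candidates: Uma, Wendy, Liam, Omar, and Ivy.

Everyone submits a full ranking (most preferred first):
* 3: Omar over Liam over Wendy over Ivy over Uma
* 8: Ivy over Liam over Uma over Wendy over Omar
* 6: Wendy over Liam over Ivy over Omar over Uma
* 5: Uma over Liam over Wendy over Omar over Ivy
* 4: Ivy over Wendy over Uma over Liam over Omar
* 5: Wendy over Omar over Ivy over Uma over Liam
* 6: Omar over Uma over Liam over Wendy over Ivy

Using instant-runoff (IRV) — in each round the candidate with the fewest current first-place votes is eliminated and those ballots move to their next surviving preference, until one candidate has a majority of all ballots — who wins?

Round 1: Uma 5, Wendy 11, Liam 0, Omar 9, Ivy 12. Liam eliminated.
Round 2: Uma 5, Wendy 11, Omar 9, Ivy 12. Uma eliminated.
Round 3: Wendy 16, Omar 9, Ivy 12. Omar eliminated.
Round 4: Wendy 25, Ivy 12. Wendy has a majority (≥19).

Wendy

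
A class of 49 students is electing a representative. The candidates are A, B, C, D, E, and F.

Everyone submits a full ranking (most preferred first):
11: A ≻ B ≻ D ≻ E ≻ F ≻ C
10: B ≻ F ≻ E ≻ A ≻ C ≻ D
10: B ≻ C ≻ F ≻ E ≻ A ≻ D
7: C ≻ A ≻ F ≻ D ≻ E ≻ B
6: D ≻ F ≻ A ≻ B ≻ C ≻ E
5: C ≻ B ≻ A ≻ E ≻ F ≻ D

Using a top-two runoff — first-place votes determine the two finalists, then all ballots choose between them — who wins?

Round 1 first-place votes: A 11, B 20, C 12, D 6, E 0, F 0. B and C advance.
Runoff: B is ranked above C on 37 ballots, C above B on 12.

B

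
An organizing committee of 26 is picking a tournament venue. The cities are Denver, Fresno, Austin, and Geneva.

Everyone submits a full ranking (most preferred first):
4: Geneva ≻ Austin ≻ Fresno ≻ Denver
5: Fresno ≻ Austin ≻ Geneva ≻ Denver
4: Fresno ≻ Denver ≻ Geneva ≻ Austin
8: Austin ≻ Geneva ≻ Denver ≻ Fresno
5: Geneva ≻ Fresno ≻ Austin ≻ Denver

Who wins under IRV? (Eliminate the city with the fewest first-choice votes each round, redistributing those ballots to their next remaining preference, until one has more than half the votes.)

Geneva

Round 1: Denver 0, Fresno 9, Austin 8, Geneva 9. Denver eliminated.
Round 2: Fresno 9, Austin 8, Geneva 9. Austin eliminated.
Round 3: Fresno 9, Geneva 17. Geneva has a majority (≥14).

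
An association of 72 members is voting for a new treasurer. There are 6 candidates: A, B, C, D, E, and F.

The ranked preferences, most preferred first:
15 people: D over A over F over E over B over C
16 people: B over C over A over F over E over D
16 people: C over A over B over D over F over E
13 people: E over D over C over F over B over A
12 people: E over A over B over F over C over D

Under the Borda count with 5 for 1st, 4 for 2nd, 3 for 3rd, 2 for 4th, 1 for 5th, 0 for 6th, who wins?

A: 15×4 + 16×3 + 16×4 + 13×0 + 12×4 = 220
B: 15×1 + 16×5 + 16×3 + 13×1 + 12×3 = 192
C: 15×0 + 16×4 + 16×5 + 13×3 + 12×1 = 195
D: 15×5 + 16×0 + 16×2 + 13×4 + 12×0 = 159
E: 15×2 + 16×1 + 16×0 + 13×5 + 12×5 = 171
F: 15×3 + 16×2 + 16×1 + 13×2 + 12×2 = 143

A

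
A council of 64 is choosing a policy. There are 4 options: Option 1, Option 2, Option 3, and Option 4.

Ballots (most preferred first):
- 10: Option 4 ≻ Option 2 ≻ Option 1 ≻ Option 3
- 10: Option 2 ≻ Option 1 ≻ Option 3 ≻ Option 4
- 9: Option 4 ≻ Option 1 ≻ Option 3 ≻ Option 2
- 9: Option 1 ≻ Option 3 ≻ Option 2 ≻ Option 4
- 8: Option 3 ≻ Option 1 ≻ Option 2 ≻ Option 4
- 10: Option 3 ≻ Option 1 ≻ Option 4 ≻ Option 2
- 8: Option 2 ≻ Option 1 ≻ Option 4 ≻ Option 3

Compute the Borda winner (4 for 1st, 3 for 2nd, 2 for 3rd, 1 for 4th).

Option 1

Option 1: 10×2 + 10×3 + 9×3 + 9×4 + 8×3 + 10×3 + 8×3 = 191
Option 2: 10×3 + 10×4 + 9×1 + 9×2 + 8×2 + 10×1 + 8×4 = 155
Option 3: 10×1 + 10×2 + 9×2 + 9×3 + 8×4 + 10×4 + 8×1 = 155
Option 4: 10×4 + 10×1 + 9×4 + 9×1 + 8×1 + 10×2 + 8×2 = 139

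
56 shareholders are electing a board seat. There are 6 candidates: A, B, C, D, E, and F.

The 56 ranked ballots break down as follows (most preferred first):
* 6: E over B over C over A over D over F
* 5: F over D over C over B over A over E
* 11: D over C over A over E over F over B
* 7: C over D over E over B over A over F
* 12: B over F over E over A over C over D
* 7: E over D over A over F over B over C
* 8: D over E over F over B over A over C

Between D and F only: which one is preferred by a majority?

D

D is ranked above F on 39 ballots; F above D on 17.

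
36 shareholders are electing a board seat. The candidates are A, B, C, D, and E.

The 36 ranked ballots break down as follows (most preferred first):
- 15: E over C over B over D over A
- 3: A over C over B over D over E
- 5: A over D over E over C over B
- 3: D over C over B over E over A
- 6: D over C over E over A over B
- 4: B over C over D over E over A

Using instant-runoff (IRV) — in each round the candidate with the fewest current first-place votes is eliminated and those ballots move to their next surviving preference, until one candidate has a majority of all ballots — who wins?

D

Round 1: A 8, B 4, C 0, D 9, E 15. C eliminated.
Round 2: A 8, B 4, D 9, E 15. B eliminated.
Round 3: A 8, D 13, E 15. A eliminated.
Round 4: D 21, E 15. D has a majority (≥19).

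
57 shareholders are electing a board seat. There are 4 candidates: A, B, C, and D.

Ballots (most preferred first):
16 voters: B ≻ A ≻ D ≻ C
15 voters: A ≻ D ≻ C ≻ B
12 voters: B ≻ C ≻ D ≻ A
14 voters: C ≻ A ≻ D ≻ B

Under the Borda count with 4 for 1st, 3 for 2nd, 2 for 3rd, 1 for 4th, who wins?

A: 16×3 + 15×4 + 12×1 + 14×3 = 162
B: 16×4 + 15×1 + 12×4 + 14×1 = 141
C: 16×1 + 15×2 + 12×3 + 14×4 = 138
D: 16×2 + 15×3 + 12×2 + 14×2 = 129

A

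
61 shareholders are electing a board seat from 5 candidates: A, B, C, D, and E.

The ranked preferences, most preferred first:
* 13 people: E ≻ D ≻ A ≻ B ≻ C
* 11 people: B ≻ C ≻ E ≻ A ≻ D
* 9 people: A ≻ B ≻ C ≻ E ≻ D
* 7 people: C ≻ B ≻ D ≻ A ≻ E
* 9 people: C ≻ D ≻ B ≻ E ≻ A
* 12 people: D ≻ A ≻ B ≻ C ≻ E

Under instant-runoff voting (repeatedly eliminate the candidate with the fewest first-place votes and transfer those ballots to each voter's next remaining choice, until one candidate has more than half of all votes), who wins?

B

Round 1: A 9, B 11, C 16, D 12, E 13. A eliminated.
Round 2: B 20, C 16, D 12, E 13. D eliminated.
Round 3: B 32, C 16, E 13. B has a majority (≥31).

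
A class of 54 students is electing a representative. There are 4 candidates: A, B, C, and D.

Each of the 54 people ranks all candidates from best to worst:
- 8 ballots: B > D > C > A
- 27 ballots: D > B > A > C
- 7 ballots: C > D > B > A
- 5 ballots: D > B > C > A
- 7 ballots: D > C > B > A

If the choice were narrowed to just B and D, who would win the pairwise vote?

D

B is ranked above D on 8 ballots; D above B on 46.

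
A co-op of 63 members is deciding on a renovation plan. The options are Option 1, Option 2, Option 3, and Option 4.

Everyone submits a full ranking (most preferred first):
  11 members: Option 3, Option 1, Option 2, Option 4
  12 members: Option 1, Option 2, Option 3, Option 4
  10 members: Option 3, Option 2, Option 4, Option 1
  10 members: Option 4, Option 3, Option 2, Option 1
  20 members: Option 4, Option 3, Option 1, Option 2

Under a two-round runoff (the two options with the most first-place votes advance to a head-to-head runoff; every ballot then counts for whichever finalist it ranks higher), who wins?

Round 1 first-place votes: Option 1 12, Option 2 0, Option 3 21, Option 4 30. Option 4 and Option 3 advance.
Runoff: Option 4 is ranked above Option 3 on 30 ballots, Option 3 above Option 4 on 33.

Option 3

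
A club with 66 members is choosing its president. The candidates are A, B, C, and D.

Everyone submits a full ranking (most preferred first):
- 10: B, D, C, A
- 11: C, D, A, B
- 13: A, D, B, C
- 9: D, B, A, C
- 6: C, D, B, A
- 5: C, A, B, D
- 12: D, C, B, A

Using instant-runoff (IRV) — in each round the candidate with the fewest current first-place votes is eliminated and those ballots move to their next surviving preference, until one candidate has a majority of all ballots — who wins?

D

Round 1: A 13, B 10, C 22, D 21. B eliminated.
Round 2: A 13, C 22, D 31. A eliminated.
Round 3: C 22, D 44. D has a majority (≥34).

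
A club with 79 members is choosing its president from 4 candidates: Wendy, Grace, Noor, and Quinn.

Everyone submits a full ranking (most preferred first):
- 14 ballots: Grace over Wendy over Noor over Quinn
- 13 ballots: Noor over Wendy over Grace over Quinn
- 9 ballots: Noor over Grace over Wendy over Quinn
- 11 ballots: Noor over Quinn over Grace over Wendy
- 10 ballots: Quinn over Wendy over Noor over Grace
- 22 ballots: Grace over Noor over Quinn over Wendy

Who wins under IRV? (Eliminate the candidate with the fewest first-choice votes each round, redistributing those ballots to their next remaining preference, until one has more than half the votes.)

Round 1: Wendy 0, Grace 36, Noor 33, Quinn 10. Wendy eliminated.
Round 2: Grace 36, Noor 33, Quinn 10. Quinn eliminated.
Round 3: Grace 36, Noor 43. Noor has a majority (≥40).

Noor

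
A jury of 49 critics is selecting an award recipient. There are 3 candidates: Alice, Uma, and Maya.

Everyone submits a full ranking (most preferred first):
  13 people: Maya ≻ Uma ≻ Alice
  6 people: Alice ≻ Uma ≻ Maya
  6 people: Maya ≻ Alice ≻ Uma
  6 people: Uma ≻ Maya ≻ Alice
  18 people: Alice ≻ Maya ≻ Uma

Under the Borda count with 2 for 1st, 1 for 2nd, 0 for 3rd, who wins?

Alice: 13×0 + 6×2 + 6×1 + 6×0 + 18×2 = 54
Uma: 13×1 + 6×1 + 6×0 + 6×2 + 18×0 = 31
Maya: 13×2 + 6×0 + 6×2 + 6×1 + 18×1 = 62

Maya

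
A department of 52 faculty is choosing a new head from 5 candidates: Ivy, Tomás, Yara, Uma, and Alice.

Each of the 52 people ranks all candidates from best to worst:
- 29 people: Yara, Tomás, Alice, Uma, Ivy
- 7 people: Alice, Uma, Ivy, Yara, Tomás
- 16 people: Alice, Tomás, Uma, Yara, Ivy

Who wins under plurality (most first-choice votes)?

Yara

First-place votes: Ivy 0, Tomás 0, Yara 29, Uma 0, Alice 23.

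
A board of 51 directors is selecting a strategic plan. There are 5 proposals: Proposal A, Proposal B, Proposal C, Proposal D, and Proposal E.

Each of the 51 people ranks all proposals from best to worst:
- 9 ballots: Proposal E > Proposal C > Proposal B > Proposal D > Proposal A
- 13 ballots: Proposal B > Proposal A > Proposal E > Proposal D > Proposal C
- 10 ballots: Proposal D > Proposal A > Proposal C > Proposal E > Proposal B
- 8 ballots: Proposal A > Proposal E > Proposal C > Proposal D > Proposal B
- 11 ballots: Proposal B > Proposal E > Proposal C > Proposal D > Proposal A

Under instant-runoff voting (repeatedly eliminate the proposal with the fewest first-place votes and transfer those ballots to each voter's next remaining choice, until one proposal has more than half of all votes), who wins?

Proposal E

Round 1: Proposal A 8, Proposal B 24, Proposal C 0, Proposal D 10, Proposal E 9. Proposal C eliminated.
Round 2: Proposal A 8, Proposal B 24, Proposal D 10, Proposal E 9. Proposal A eliminated.
Round 3: Proposal B 24, Proposal D 10, Proposal E 17. Proposal D eliminated.
Round 4: Proposal B 24, Proposal E 27. Proposal E has a majority (≥26).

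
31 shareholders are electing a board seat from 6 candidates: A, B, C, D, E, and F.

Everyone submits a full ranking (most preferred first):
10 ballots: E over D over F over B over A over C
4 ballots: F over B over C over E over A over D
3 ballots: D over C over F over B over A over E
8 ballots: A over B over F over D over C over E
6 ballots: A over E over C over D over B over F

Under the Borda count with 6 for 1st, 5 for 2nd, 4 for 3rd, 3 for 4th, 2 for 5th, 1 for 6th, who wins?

A: 10×2 + 4×2 + 3×2 + 8×6 + 6×6 = 118
B: 10×3 + 4×5 + 3×3 + 8×5 + 6×2 = 111
C: 10×1 + 4×4 + 3×5 + 8×2 + 6×4 = 81
D: 10×5 + 4×1 + 3×6 + 8×3 + 6×3 = 114
E: 10×6 + 4×3 + 3×1 + 8×1 + 6×5 = 113
F: 10×4 + 4×6 + 3×4 + 8×4 + 6×1 = 114

A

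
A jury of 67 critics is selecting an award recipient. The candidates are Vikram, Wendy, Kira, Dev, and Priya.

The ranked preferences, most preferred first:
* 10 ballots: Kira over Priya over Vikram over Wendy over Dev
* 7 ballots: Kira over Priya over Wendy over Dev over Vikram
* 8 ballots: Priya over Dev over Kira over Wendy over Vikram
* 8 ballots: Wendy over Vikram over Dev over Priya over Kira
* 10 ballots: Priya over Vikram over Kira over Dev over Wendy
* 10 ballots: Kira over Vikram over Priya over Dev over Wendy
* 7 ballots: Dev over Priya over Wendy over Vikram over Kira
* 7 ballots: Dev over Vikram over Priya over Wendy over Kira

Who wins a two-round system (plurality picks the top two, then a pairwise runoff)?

Round 1 first-place votes: Vikram 0, Wendy 8, Kira 27, Dev 14, Priya 18. Kira and Priya advance.
Runoff: Kira is ranked above Priya on 27 ballots, Priya above Kira on 40.

Priya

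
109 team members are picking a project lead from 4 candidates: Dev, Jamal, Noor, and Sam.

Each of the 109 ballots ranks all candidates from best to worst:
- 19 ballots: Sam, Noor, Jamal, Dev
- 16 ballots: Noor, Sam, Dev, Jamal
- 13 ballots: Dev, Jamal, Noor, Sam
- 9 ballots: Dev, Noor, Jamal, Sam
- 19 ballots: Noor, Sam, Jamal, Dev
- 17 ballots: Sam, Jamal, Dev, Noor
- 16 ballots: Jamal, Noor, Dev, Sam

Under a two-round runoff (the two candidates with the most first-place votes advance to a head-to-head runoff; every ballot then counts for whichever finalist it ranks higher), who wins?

Round 1 first-place votes: Dev 22, Jamal 16, Noor 35, Sam 36. Sam and Noor advance.
Runoff: Sam is ranked above Noor on 36 ballots, Noor above Sam on 73.

Noor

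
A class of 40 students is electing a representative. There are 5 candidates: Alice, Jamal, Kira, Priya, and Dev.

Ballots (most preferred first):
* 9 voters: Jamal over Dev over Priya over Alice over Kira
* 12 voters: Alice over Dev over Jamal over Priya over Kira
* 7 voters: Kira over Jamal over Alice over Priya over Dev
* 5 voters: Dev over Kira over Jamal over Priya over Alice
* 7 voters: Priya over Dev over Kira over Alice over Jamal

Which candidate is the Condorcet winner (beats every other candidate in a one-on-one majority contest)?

Dev vs Alice: 21–19
Dev vs Jamal: 24–16
Dev vs Kira: 33–7
Dev vs Priya: 26–14
Dev beats every other candidate.

Dev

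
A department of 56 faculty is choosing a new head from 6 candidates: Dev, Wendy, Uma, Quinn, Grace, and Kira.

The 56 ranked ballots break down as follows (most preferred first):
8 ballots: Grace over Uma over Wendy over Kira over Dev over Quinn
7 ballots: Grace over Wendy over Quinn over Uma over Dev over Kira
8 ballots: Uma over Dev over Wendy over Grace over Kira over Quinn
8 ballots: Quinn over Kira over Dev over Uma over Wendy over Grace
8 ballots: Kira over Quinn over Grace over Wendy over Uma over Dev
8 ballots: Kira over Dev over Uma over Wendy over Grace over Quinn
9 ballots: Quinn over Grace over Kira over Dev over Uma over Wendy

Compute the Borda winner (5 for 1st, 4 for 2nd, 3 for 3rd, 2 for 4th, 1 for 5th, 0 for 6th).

Dev: 8×1 + 7×1 + 8×4 + 8×3 + 8×0 + 8×4 + 9×2 = 121
Wendy: 8×3 + 7×4 + 8×3 + 8×1 + 8×2 + 8×2 + 9×0 = 116
Uma: 8×4 + 7×2 + 8×5 + 8×2 + 8×1 + 8×3 + 9×1 = 143
Quinn: 8×0 + 7×3 + 8×0 + 8×5 + 8×4 + 8×0 + 9×5 = 138
Grace: 8×5 + 7×5 + 8×2 + 8×0 + 8×3 + 8×1 + 9×4 = 159
Kira: 8×2 + 7×0 + 8×1 + 8×4 + 8×5 + 8×5 + 9×3 = 163

Kira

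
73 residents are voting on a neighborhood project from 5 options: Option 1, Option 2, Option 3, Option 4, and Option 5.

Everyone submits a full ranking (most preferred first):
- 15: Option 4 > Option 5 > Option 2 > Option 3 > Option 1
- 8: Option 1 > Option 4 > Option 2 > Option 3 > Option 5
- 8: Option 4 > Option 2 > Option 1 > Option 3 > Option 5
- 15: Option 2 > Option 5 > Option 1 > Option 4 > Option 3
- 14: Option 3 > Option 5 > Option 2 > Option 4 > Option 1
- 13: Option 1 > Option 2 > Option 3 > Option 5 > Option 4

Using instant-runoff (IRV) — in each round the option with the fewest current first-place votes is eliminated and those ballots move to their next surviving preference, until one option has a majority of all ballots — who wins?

Option 2

Round 1: Option 1 21, Option 2 15, Option 3 14, Option 4 23, Option 5 0. Option 5 eliminated.
Round 2: Option 1 21, Option 2 15, Option 3 14, Option 4 23. Option 3 eliminated.
Round 3: Option 1 21, Option 2 29, Option 4 23. Option 1 eliminated.
Round 4: Option 2 42, Option 4 31. Option 2 has a majority (≥37).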